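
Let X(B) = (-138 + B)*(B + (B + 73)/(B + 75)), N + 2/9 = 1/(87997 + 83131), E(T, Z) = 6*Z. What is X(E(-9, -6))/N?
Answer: -122112491472/4449211 ≈ -27446.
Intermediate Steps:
N = -342247/1540152 (N = -2/9 + 1/(87997 + 83131) = -2/9 + 1/171128 = -342247/1540152 ≈ -0.22222)
X(B) = (-138 + B)*(B + (73 + B)/(75 + B))
X(E(-9, -6))/N = ((-10074 + (6*(-6))³ - 62490*(-6) - 62*(6*(-6))²)/(75 + 6*(-6)))/(-342247/1540152) = ((-10074 + (-36)³ - 10415*(-36) - 62*(-36)²)/(75 - 36))*(-1540152/342247) = ((-10074 - 46656 + 374940 - 62*1296)/39)*(-1540152/342247) = ((-10074 - 46656 + 374940 - 80352)/39)*(-1540152/342247) = ((1/39)*237858)*(-1540152/342247) = (79286/13)*(-1540152/342247) = -122112491472/4449211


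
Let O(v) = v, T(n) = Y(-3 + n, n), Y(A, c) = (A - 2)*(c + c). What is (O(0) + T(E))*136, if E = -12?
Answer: 55488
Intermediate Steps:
Y(A, c) = 2*c*(-2 + A) (Y(A, c) = (-2 + A)*(2*c) = 2*c*(-2 + A))
T(n) = 2*n*(-5 + n) (T(n) = 2*n*(-2 + (-3 + n)) = 2*n*(-5 + n))
(O(0) + T(E))*136 = (0 + 2*(-12)*(-5 - 12))*136 = (0 + 2*(-12)*(-17))*136 = (0 + 408)*136 = 408*136 = 55488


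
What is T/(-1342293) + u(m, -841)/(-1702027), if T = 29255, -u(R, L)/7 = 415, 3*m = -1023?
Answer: -45893438720/2284618927911 ≈ -0.020088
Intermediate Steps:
m = -341 (m = (1/3)*(-1023) = -341)
u(R, L) = -2905 (u(R, L) = -7*415 = -2905)
T/(-1342293) + u(m, -841)/(-1702027) = 29255/(-1342293) - 2905/(-1702027) = 29255*(-1/1342293) - 2905*(-1/1702027) = -29255/1342293 + 2905/1702027 = -45893438720/2284618927911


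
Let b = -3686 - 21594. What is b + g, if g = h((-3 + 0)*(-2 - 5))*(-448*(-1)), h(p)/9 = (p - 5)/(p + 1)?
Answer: -245824/11 ≈ -22348.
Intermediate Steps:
h(p) = 9*(-5 + p)/(1 + p) (h(p) = 9*((p - 5)/(p + 1)) = 9*((-5 + p)/(1 + p)) = 9*(-5 + p)/(1 + p))
g = 32256/11 (g = (9*(-5 + (-3 + 0)*(-2 - 5))/(1 + (-3 + 0)*(-2 - 5)))*(-448*(-1)) = (9*(-5 - 3*(-7))/(1 - 3*(-7)))*448 = (9*(-5 + 21)/(1 + 21))*448 = (9*16/22)*448 = (9*(1/22)*16)*448 = (72/11)*448 = 32256/11 ≈ 2932.4)
b = -25280
b + g = -25280 + 32256/11 = -245824/11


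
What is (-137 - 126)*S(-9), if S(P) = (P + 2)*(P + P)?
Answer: -33138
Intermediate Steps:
S(P) = 2*P*(2 + P) (S(P) = (2 + P)*(2*P) = 2*P*(2 + P))
(-137 - 126)*S(-9) = (-137 - 126)*(2*(-9)*(2 - 9)) = -526*(-9)*(-7) = -263*126 = -33138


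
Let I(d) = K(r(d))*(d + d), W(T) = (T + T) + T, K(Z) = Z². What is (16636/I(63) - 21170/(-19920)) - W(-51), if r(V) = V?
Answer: 25584747809/166031208 ≈ 154.10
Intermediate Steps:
W(T) = 3*T (W(T) = 2*T + T = 3*T)
I(d) = 2*d³ (I(d) = d²*(d + d) = d²*(2*d) = 2*d³)
(16636/I(63) - 21170/(-19920)) - W(-51) = (16636/((2*63³)) - 21170/(-19920)) - 3*(-51) = (16636/((2*250047)) - 21170*(-1/19920)) - 1*(-153) = (16636/500094 + 2117/1992) + 153 = (16636*(1/500094) + 2117/1992) + 153 = (8318/250047 + 2117/1992) + 153 = 181972985/166031208 + 153 = 25584747809/166031208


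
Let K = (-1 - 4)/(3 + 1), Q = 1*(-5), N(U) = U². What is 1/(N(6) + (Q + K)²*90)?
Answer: 8/28413 ≈ 0.00028156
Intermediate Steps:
Q = -5
K = -5/4 ≈ -1.2500
1/(N(6) + (Q + K)²*90) = 1/(6² + (-5 - 5/4)²*90) = 1/(36 + (-25/4)²*90) = 1/(36 + (625/16)*90) = 1/(36 + 28125/8) = 1/(28413/8) = 8/28413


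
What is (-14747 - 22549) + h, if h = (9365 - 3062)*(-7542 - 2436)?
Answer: -62928630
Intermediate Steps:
h = -62891334 (h = 6303*(-9978) = -62891334)
(-14747 - 22549) + h = (-14747 - 22549) - 62891334 = -37296 - 62891334 = -62928630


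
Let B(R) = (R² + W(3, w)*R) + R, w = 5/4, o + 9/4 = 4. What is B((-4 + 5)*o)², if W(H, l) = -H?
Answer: 49/256 ≈ 0.19141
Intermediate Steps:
o = 7/4 (o = -9/4 + 4 = 7/4 ≈ 1.7500)
w = 5/4 (w = 5*(¼) = 5/4 ≈ 1.2500)
B(R) = R² - 2*R (B(R) = (R² + (-1*3)*R) + R = (R² - 3*R) + R = R² - 2*R)
B((-4 + 5)*o)² = (((-4 + 5)*(7/4))*(-2 + (-4 + 5)*(7/4)))² = ((1*(7/4))*(-2 + 1*(7/4)))² = (7*(-2 + 7/4)/4)² = ((7/4)*(-¼))² = (-7/16)² = 49/256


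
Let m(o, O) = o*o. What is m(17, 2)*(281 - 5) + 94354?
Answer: 174118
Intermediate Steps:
m(o, O) = o²
m(17, 2)*(281 - 5) + 94354 = 17²*(281 - 5) + 94354 = 289*276 + 94354 = 79764 + 94354 = 174118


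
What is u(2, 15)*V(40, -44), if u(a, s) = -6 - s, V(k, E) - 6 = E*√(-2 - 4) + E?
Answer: 798 + 924*I*√6 ≈ 798.0 + 2263.3*I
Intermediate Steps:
V(k, E) = 6 + E + I*E*√6 (V(k, E) = 6 + (E*√(-2 - 4) + E) = 6 + (E*√(-6) + E) = 6 + (E*(I*√6) + E) = 6 + (I*E*√6 + E) = 6 + (E + I*E*√6) = 6 + E + I*E*√6)
u(2, 15)*V(40, -44) = (-6 - 1*15)*(6 - 44 + I*(-44)*√6) = (-6 - 15)*(6 - 44 - 44*I*√6) = -21*(-38 - 44*I*√6) = 798 + 924*I*√6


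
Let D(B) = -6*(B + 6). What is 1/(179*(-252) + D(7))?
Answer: -1/45186 ≈ -2.2131e-5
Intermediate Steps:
D(B) = -36 - 6*B (D(B) = -6*(6 + B) = -36 - 6*B)
1/(179*(-252) + D(7)) = 1/(179*(-252) + (-36 - 6*7)) = 1/(-45108 + (-36 - 42)) = 1/(-45108 - 78) = 1/(-45186) = -1/45186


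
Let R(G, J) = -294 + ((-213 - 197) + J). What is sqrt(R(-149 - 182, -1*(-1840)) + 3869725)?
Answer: sqrt(3870861) ≈ 1967.5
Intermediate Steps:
R(G, J) = -704 + J (R(G, J) = -294 + (-410 + J) = -704 + J)
sqrt(R(-149 - 182, -1*(-1840)) + 3869725) = sqrt((-704 - 1*(-1840)) + 3869725) = sqrt((-704 + 1840) + 3869725) = sqrt(1136 + 3869725) = sqrt(3870861)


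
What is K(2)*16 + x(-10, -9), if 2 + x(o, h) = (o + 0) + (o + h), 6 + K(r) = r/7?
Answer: -857/7 ≈ -122.43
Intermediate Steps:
K(r) = -6 + r/7
x(o, h) = -2 + h + 2*o (x(o, h) = -2 + ((o + 0) + (o + h)) = -2 + (o + (h + o)) = -2 + (h + 2*o) = -2 + h + 2*o)
K(2)*16 + x(-10, -9) = (-6 + (⅐)*2)*16 + (-2 - 9 + 2*(-10)) = (-6 + 2/7)*16 + (-2 - 9 - 20) = -40/7*16 - 31 = -640/7 - 31 = -857/7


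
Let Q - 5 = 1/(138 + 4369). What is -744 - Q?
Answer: -3375744/4507 ≈ -749.00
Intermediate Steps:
Q = 22536/4507 (Q = 5 + 1/(138 + 4369) = 5 + 1/4507 = 22536/4507 ≈ 5.0002)
-744 - Q = -744 - 1*22536/4507 = -744 - 22536/4507 = -3375744/4507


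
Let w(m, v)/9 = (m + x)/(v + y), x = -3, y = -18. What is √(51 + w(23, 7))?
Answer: √4191/11 ≈ 5.8853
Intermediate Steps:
w(m, v) = 9*(-3 + m)/(-18 + v) (w(m, v) = 9*((m - 3)/(v - 18)) = 9*((-3 + m)/(-18 + v)) = 9*(-3 + m)/(-18 + v))
√(51 + w(23, 7)) = √(51 + 9*(-3 + 23)/(-18 + 7)) = √(51 + 9*20/(-11)) = √(51 + 9*(-1/11)*20) = √(51 - 180/11) = √(381/11) = √4191/11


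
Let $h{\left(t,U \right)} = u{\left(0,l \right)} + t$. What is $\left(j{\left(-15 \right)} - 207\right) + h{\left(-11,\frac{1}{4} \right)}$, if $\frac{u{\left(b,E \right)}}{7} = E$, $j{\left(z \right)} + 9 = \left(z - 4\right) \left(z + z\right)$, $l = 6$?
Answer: $385$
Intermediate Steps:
$j{\left(z \right)} = -9 + 2 z \left(-4 + z\right)$ ($j{\left(z \right)} = -9 + \left(z - 4\right) \left(z + z\right) = -9 + \left(-4 + z\right) 2 z = -9 + 2 z \left(-4 + z\right)$)
$u{\left(b,E \right)} = 7 E$
$h{\left(t,U \right)} = 42 + t$ ($h{\left(t,U \right)} = 7 \cdot 6 + t = 42 + t$)
$\left(j{\left(-15 \right)} - 207\right) + h{\left(-11,\frac{1}{4} \right)} = \left(\left(-9 - -120 + 2 \left(-15\right)^{2}\right) - 207\right) + \left(42 - 11\right) = \left(\left(-9 + 120 + 2 \cdot 225\right) - 207\right) + 31 = \left(\left(-9 + 120 + 450\right) - 207\right) + 31 = \left(561 - 207\right) + 31 = 354 + 31 = 385$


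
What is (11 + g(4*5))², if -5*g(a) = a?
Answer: 49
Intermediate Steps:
g(a) = -a/5
(11 + g(4*5))² = (11 - 4*5/5)² = (11 - ⅕*20)² = (11 - 4)² = 7² = 49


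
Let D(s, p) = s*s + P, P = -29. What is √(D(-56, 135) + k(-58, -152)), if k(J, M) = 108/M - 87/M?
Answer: √17945234/76 ≈ 55.739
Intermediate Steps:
k(J, M) = 21/M
D(s, p) = -29 + s² (D(s, p) = s*s - 29 = s² - 29 = -29 + s²)
√(D(-56, 135) + k(-58, -152)) = √((-29 + (-56)²) + 21/(-152)) = √((-29 + 3136) + 21*(-1/152)) = √(3107 - 21/152) = √(472243/152) = √17945234/76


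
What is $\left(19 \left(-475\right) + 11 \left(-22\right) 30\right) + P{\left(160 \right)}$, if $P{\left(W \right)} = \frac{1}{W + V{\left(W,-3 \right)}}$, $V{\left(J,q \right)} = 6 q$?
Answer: $- \frac{2312469}{142} \approx -16285.0$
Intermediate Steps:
$P{\left(W \right)} = \frac{1}{-18 + W}$ ($P{\left(W \right)} = \frac{1}{W + 6 \left(-3\right)} = \frac{1}{W - 18} = \frac{1}{-18 + W}$)
$\left(19 \left(-475\right) + 11 \left(-22\right) 30\right) + P{\left(160 \right)} = \left(19 \left(-475\right) + 11 \left(-22\right) 30\right) + \frac{1}{-18 + 160} = \left(-9025 - 7260\right) + \frac{1}{142} = -16285 + \frac{1}{142} = - \frac{2312469}{142}$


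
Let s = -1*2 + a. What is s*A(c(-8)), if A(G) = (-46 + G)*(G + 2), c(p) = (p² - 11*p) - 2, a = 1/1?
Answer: -15808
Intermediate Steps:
a = 1
c(p) = -2 + p² - 11*p
A(G) = (-46 + G)*(2 + G)
s = -1 (s = -1*2 + 1 = -2 + 1 = -1)
s*A(c(-8)) = -(-92 + (-2 + (-8)² - 11*(-8))² - 44*(-2 + (-8)² - 11*(-8))) = -(-92 + (-2 + 64 + 88)² - 44*(-2 + 64 + 88)) = -(-92 + 150² - 44*150) = -(-92 + 22500 - 6600) = -1*15808 = -15808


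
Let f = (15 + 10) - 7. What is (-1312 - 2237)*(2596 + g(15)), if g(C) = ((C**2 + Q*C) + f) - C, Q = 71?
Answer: -13802061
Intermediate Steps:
f = 18 (f = 25 - 7 = 18)
g(C) = 18 + C**2 + 70*C (g(C) = ((C**2 + 71*C) + 18) - C = (18 + C**2 + 71*C) - C = 18 + C**2 + 70*C)
(-1312 - 2237)*(2596 + g(15)) = (-1312 - 2237)*(2596 + (18 + 15**2 + 70*15)) = -3549*(2596 + (18 + 225 + 1050)) = -3549*(2596 + 1293) = -3549*3889 = -13802061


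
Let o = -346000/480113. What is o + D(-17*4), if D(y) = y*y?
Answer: 2219696512/480113 ≈ 4623.3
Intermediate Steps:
D(y) = y²
o = -346000/480113 (o = -346000*1/480113 = -346000/480113 ≈ -0.72066)
o + D(-17*4) = -346000/480113 + (-17*4)² = -346000/480113 + (-68)² = -346000/480113 + 4624 = 2219696512/480113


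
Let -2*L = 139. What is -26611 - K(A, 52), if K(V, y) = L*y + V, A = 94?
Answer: -23091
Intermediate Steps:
L = -139/2 (L = -½*139 = -139/2 ≈ -69.500)
K(V, y) = V - 139*y/2 (K(V, y) = -139*y/2 + V = V - 139*y/2)
-26611 - K(A, 52) = -26611 - (94 - 139/2*52) = -26611 - (94 - 3614) = -26611 - 1*(-3520) = -26611 + 3520 = -23091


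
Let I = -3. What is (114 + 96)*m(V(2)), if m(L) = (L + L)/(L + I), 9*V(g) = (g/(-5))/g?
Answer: 105/34 ≈ 3.0882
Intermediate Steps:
V(g) = -1/45 (V(g) = ((g/(-5))/g)/9 = ((g*(-1/5))/g)/9 = ((-g/5)/g)/9 = (1/9)*(-1/5) = -1/45)
m(L) = 2*L/(-3 + L) (m(L) = (L + L)/(L - 3) = (2*L)/(-3 + L) = 2*L/(-3 + L))
(114 + 96)*m(V(2)) = (114 + 96)*(2*(-1/45)/(-3 - 1/45)) = 210*(2*(-1/45)/(-136/45)) = 210*(2*(-1/45)*(-45/136)) = 210*(1/68) = 105/34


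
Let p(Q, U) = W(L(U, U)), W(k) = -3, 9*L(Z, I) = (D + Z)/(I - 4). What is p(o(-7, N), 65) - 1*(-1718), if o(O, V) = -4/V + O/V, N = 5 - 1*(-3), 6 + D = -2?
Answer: 1715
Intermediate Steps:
D = -8 (D = -6 - 2 = -8)
L(Z, I) = (-8 + Z)/(9*(-4 + I)) (L(Z, I) = ((-8 + Z)/(I - 4))/9 = ((-8 + Z)/(-4 + I))/9 = (-8 + Z)/(9*(-4 + I)))
N = 8 (N = 5 + 3 = 8)
p(Q, U) = -3
p(o(-7, N), 65) - 1*(-1718) = -3 - 1*(-1718) = -3 + 1718 = 1715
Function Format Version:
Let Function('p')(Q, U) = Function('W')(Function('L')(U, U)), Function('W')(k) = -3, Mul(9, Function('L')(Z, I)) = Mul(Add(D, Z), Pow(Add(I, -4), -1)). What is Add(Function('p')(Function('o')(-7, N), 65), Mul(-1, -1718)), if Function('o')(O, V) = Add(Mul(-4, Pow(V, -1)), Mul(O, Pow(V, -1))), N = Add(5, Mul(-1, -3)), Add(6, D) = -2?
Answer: 1715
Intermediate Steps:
D = -8 (D = Add(-6, -2) = -8)
Function('L')(Z, I) = Mul(Rational(1, 9), Pow(Add(-4, I), -1), Add(-8, Z)) (Function('L')(Z, I) = Mul(Rational(1, 9), Mul(Add(-8, Z), Pow(Add(I, -4), -1))) = Mul(Rational(1, 9), Mul(Add(-8, Z), Pow(Add(-4, I), -1))) = Mul(Rational(1, 9), Mul(Pow(Add(-4, I), -1), Add(-8, Z))) = Mul(Rational(1, 9), Pow(Add(-4, I), -1), Add(-8, Z)))
N = 8 (N = Add(5, 3) = 8)
Function('p')(Q, U) = -3
Add(Function('p')(Function('o')(-7, N), 65), Mul(-1, -1718)) = Add(-3, Mul(-1, -1718)) = Add(-3, 1718) = 1715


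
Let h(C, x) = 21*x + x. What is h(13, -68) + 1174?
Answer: -322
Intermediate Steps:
h(C, x) = 22*x
h(13, -68) + 1174 = 22*(-68) + 1174 = -1496 + 1174 = -322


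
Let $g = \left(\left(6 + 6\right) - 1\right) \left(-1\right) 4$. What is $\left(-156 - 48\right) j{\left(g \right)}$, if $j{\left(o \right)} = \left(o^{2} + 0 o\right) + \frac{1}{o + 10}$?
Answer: $-394938$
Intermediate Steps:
$g = -44$ ($g = \left(12 - 1\right) \left(-1\right) 4 = 11 \left(-1\right) 4 = \left(-11\right) 4 = -44$)
$j{\left(o \right)} = o^{2} + \frac{1}{10 + o}$ ($j{\left(o \right)} = \left(o^{2} + 0\right) + \frac{1}{10 + o} = o^{2} + \frac{1}{10 + o}$)
$\left(-156 - 48\right) j{\left(g \right)} = \left(-156 - 48\right) \frac{1 + \left(-44\right)^{3} + 10 \left(-44\right)^{2}}{10 - 44} = - 204 \frac{1 - 85184 + 10 \cdot 1936}{-34} = - 204 \left(- \frac{1 - 85184 + 19360}{34}\right) = - 204 \left(\left(- \frac{1}{34}\right) \left(-65823\right)\right) = \left(-204\right) \frac{65823}{34} = -394938$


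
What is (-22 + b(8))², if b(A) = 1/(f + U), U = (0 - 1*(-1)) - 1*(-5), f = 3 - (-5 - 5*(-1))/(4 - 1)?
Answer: 38809/81 ≈ 479.12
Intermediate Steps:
f = 3 (f = 3 - (-5 + 5)/3 = 3 - 0/3 = 3 - 1*0 = 3 + 0 = 3)
U = 6 (U = (0 + 1) + 5 = 1 + 5 = 6)
b(A) = ⅑ (b(A) = 1/(3 + 6) = 1/9 = ⅑)
(-22 + b(8))² = (-22 + ⅑)² = (-197/9)² = 38809/81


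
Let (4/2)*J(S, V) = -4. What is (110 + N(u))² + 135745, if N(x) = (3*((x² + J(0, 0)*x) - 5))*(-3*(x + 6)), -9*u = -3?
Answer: 2860105/9 ≈ 3.1779e+5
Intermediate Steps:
u = ⅓ (u = -⅑*(-3) = ⅓ ≈ 0.33333)
J(S, V) = -2 (J(S, V) = (½)*(-4) = -2)
N(x) = (-18 - 3*x)*(-15 - 6*x + 3*x²) (N(x) = (3*((x² - 2*x) - 5))*(-3*(x + 6)) = (3*(-5 + x² - 2*x))*(-3*(6 + x)) = (-15 - 6*x + 3*x²)*(-18 - 3*x) = (-18 - 3*x)*(-15 - 6*x + 3*x²))
(110 + N(u))² + 135745 = (110 + (270 - 36*(⅓)² - 9*(⅓)³ + 153*(⅓)))² + 135745 = (110 + (270 - 36*⅑ - 9*1/27 + 51))² + 135745 = (110 + (270 - 4 - ⅓ + 51))² + 135745 = (110 + 950/3)² + 135745 = (1280/3)² + 135745 = 1638400/9 + 135745 = 2860105/9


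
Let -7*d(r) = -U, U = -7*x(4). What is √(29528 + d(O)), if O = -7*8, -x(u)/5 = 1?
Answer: √29533 ≈ 171.85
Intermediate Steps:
x(u) = -5 (x(u) = -5*1 = -5)
O = -56
U = 35 (U = -7*(-5) = 35)
d(r) = 5 (d(r) = -(-1)*35/7 = -⅐*(-35) = 5)
√(29528 + d(O)) = √(29528 + 5) = √29533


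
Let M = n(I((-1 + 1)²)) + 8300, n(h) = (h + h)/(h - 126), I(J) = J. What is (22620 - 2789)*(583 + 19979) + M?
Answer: 407773322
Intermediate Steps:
n(h) = 2*h/(-126 + h) (n(h) = (2*h)/(-126 + h) = 2*h/(-126 + h))
M = 8300 (M = 2*(-1 + 1)²/(-126 + (-1 + 1)²) + 8300 = 2*0²/(-126 + 0²) + 8300 = 2*0/(-126 + 0) + 8300 = 2*0/(-126) + 8300 = 2*0*(-1/126) + 8300 = 0 + 8300 = 8300)
(22620 - 2789)*(583 + 19979) + M = (22620 - 2789)*(583 + 19979) + 8300 = 19831*20562 + 8300 = 407765022 + 8300 = 407773322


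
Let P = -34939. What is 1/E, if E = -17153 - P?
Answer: 1/17786 ≈ 5.6224e-5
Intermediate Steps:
E = 17786 (E = -17153 - 1*(-34939) = -17153 + 34939 = 17786)
1/E = 1/17786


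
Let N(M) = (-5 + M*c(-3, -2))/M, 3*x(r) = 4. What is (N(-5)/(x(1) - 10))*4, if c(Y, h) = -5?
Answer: 24/13 ≈ 1.8462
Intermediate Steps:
x(r) = 4/3 (x(r) = (1/3)*4 = 4/3)
N(M) = (-5 - 5*M)/M (N(M) = (-5 + M*(-5))/M = (-5 - 5*M)/M)
(N(-5)/(x(1) - 10))*4 = ((-5 - 5/(-5))/(4/3 - 10))*4 = ((-5 - 5*(-1/5))/(-26/3))*4 = -3*(-5 + 1)/26*4 = -3/26*(-4)*4 = (6/13)*4 = 24/13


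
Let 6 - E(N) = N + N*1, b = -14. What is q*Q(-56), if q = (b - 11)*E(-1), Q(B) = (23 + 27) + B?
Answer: 1200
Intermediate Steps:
Q(B) = 50 + B
E(N) = 6 - 2*N (E(N) = 6 - (N + N*1) = 6 - (N + N) = 6 - 2*N)
q = -200 (q = (-14 - 11)*(6 - 2*(-1)) = -25*(6 + 2) = -25*8 = -200)
q*Q(-56) = -200*(50 - 56) = -200*(-6) = 1200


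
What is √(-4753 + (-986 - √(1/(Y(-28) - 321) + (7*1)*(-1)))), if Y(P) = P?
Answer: √(-699015939 - 698*I*√213239)/349 ≈ 0.017466 - 75.756*I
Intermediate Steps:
√(-4753 + (-986 - √(1/(Y(-28) - 321) + (7*1)*(-1)))) = √(-4753 + (-986 - √(1/(-28 - 321) + (7*1)*(-1)))) = √(-4753 + (-986 - √(1/(-349) + 7*(-1)))) = √(-4753 + (-986 - √(-1/349 - 7))) = √(-4753 + (-986 - √(-2444/349))) = √(-4753 + (-986 - 2*I*√213239/349)) = √(-5739 - 2*I*√213239/349)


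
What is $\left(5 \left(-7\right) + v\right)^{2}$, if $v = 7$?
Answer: $784$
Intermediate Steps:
$\left(5 \left(-7\right) + v\right)^{2} = \left(5 \left(-7\right) + 7\right)^{2} = \left(-35 + 7\right)^{2} = \left(-28\right)^{2} = 784$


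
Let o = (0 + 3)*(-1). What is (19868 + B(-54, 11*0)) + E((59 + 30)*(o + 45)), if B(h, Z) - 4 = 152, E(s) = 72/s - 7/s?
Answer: 74849777/3738 ≈ 20024.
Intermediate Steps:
o = -3 (o = 3*(-1) = -3)
E(s) = 65/s
B(h, Z) = 156 (B(h, Z) = 4 + 152 = 156)
(19868 + B(-54, 11*0)) + E((59 + 30)*(o + 45)) = (19868 + 156) + 65/(((59 + 30)*(-3 + 45))) = 20024 + 65/((89*42)) = 20024 + 65/3738 = 74849777/3738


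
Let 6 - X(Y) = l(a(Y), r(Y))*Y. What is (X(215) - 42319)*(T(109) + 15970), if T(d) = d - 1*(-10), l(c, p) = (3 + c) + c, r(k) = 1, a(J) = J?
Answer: -2178579312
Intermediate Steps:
l(c, p) = 3 + 2*c
T(d) = 10 + d (T(d) = d + 10 = 10 + d)
X(Y) = 6 - Y*(3 + 2*Y) (X(Y) = 6 - (3 + 2*Y)*Y = 6 - Y*(3 + 2*Y))
(X(215) - 42319)*(T(109) + 15970) = ((6 - 1*215*(3 + 2*215)) - 42319)*((10 + 109) + 15970) = ((6 - 1*215*(3 + 430)) - 42319)*(119 + 15970) = ((6 - 1*215*433) - 42319)*16089 = ((6 - 93095) - 42319)*16089 = (-93089 - 42319)*16089 = -135408*16089 = -2178579312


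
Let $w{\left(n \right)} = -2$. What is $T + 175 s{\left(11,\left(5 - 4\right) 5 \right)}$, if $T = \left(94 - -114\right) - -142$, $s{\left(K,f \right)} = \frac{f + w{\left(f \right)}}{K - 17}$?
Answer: $\frac{525}{2} \approx 262.5$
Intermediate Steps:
$s{\left(K,f \right)} = \frac{-2 + f}{-17 + K}$ ($s{\left(K,f \right)} = \frac{f - 2}{K - 17} = \frac{-2 + f}{-17 + K}$)
$T = 350$ ($T = \left(94 + 114\right) + 142 = 208 + 142 = 350$)
$T + 175 s{\left(11,\left(5 - 4\right) 5 \right)} = 350 + 175 \frac{-2 + \left(5 - 4\right) 5}{-17 + 11} = 350 + 175 \frac{-2 + 1 \cdot 5}{-6} = 350 + 175 \left(- \frac{-2 + 5}{6}\right) = 350 + 175 \left(\left(- \frac{1}{6}\right) 3\right) = 350 + 175 \left(- \frac{1}{2}\right) = 350 - \frac{175}{2} = \frac{525}{2}$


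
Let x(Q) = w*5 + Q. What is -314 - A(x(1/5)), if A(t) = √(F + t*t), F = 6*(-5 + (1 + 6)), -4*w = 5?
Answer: -314 - √19441/20 ≈ -320.97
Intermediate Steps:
w = -5/4 (w = -¼*5 = -5/4 ≈ -1.2500)
F = 12 (F = 6*(-5 + 7) = 6*2 = 12)
x(Q) = -25/4 + Q (x(Q) = -5/4*5 + Q = -25/4 + Q)
A(t) = √(12 + t²) (A(t) = √(12 + t*t) = √(12 + t²))
-314 - A(x(1/5)) = -314 - √(12 + (-25/4 + 1/5)²) = -314 - √(12 + (-25/4 + ⅕)²) = -314 - √(12 + (-121/20)²) = -314 - √(12 + 14641/400) = -314 - √(19441/400) = -314 - √19441/20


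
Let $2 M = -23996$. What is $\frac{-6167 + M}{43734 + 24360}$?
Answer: $- \frac{6055}{22698} \approx -0.26676$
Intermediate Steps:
$M = -11998$ ($M = \frac{1}{2} \left(-23996\right) = -11998$)
$\frac{-6167 + M}{43734 + 24360} = \frac{-6167 - 11998}{43734 + 24360} = - \frac{18165}{68094} = \left(-18165\right) \frac{1}{68094} = - \frac{6055}{22698}$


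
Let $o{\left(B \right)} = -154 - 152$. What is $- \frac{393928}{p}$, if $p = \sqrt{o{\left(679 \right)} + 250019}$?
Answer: $- \frac{393928 \sqrt{249713}}{249713} \approx -788.31$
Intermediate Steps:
$o{\left(B \right)} = -306$ ($o{\left(B \right)} = -154 - 152 = -306$)
$p = \sqrt{249713}$ ($p = \sqrt{-306 + 250019} = \sqrt{249713} \approx 499.71$)
$- \frac{393928}{p} = - \frac{393928}{\sqrt{249713}} = - 393928 \frac{\sqrt{249713}}{249713} = - \frac{393928 \sqrt{249713}}{249713}$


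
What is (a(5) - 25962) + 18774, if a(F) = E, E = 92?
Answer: -7096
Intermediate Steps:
a(F) = 92
(a(5) - 25962) + 18774 = (92 - 25962) + 18774 = -25870 + 18774 = -7096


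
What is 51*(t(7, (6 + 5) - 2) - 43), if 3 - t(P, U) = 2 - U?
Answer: -1683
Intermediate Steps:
t(P, U) = 1 + U (t(P, U) = 3 - (2 - U) = 3 + (-2 + U) = 1 + U)
51*(t(7, (6 + 5) - 2) - 43) = 51*((1 + ((6 + 5) - 2)) - 43) = 51*((1 + (11 - 2)) - 43) = 51*((1 + 9) - 43) = 51*(10 - 43) = 51*(-33) = -1683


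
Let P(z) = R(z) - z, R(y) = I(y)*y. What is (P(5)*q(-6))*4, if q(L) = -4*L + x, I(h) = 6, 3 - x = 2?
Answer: 2500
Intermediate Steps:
x = 1 (x = 3 - 1*2 = 3 - 2 = 1)
R(y) = 6*y
P(z) = 5*z (P(z) = 6*z - z = 5*z)
q(L) = 1 - 4*L (q(L) = -4*L + 1 = 1 - 4*L)
(P(5)*q(-6))*4 = ((5*5)*(1 - 4*(-6)))*4 = (25*(1 + 24))*4 = (25*25)*4 = 625*4 = 2500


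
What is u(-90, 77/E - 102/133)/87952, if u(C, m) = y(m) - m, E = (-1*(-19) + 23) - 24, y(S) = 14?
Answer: 25111/210557088 ≈ 0.00011926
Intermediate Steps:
E = 18 (E = (19 + 23) - 24 = 42 - 24 = 18)
u(C, m) = 14 - m
u(-90, 77/E - 102/133)/87952 = (14 - (77/18 - 102/133))/87952 = (14 - (77*(1/18) - 102*1/133))*(1/87952) = (14 - (77/18 - 102/133))*(1/87952) = (14 - 1*8405/2394)*(1/87952) = (14 - 8405/2394)*(1/87952) = (25111/2394)*(1/87952) = 25111/210557088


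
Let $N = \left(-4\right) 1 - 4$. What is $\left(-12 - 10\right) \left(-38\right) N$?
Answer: $-6688$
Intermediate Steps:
$N = -8$ ($N = -4 - 4 = -8$)
$\left(-12 - 10\right) \left(-38\right) N = \left(-12 - 10\right) \left(-38\right) \left(-8\right) = \left(-22\right) \left(-38\right) \left(-8\right) = 836 \left(-8\right) = -6688$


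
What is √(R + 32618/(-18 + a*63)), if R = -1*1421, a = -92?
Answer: 2*I*√334882847/969 ≈ 37.771*I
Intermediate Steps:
R = -1421
√(R + 32618/(-18 + a*63)) = √(-1421 + 32618/(-18 - 92*63)) = √(-1421 + 32618/(-18 - 5796)) = √(-1421 + 32618/(-5814)) = √(-1421 + 32618*(-1/5814)) = √(-1421 - 16309/2907) = √(-4147156/2907) = 2*I*√334882847/969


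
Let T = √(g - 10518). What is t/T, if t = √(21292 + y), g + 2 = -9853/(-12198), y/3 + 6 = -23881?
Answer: 19*√218381465953794/128313107 ≈ 2.1882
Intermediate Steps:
y = -71661 (y = -18 + 3*(-23881) = -18 - 71643 = -71661)
g = -14543/12198 (g = -2 - 9853/(-12198) = -2 - 9853*(-1/12198) = -2 + 9853/12198 = -14543/12198 ≈ -1.1922)
T = I*√1565163279186/12198 (T = √(-14543/12198 - 10518) = √(-128313107/12198) = I*√1565163279186/12198 ≈ 102.56*I)
t = I*√50369 (t = √(21292 - 71661) = √(-50369) = I*√50369 ≈ 224.43*I)
t/T = (I*√50369)/((I*√1565163279186/12198)) = (I*√50369)*(-I*√1565163279186/128313107) = 19*√218381465953794/128313107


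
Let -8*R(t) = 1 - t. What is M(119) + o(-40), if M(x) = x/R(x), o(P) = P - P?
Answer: 476/59 ≈ 8.0678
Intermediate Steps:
o(P) = 0
R(t) = -⅛ + t/8 (R(t) = -(1 - t)/8 = -⅛ + t/8)
M(x) = x/(-⅛ + x/8)
M(119) + o(-40) = 8*119/(-1 + 119) + 0 = 8*119/118 + 0 = 8*119*(1/118) + 0 = 476/59 + 0 = 476/59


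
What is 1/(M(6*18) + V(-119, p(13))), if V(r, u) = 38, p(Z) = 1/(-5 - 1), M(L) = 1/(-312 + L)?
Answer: 204/7751 ≈ 0.026319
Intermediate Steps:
p(Z) = -⅙ (p(Z) = 1/(-6) = -⅙)
1/(M(6*18) + V(-119, p(13))) = 1/(1/(-312 + 6*18) + 38) = 1/(1/(-312 + 108) + 38) = 1/(1/(-204) + 38) = 1/(-1/204 + 38) = 1/(7751/204) = 204/7751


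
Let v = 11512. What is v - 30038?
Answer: -18526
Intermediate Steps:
v - 30038 = 11512 - 30038 = -18526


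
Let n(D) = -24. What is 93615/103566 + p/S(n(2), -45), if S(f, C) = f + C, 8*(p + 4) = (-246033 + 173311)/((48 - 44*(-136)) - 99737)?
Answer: 428772349309/446413993380 ≈ 0.96048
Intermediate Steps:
p = -1462919/374820 (p = -4 + ((-246033 + 173311)/((48 - 44*(-136)) - 99737))/8 = -4 + (-72722/((48 + 5984) - 99737))/8 = -4 + (-72722/(6032 - 99737))/8 = -4 + (-72722/(-93705))/8 = -4 + (-72722*(-1/93705))/8 = -4 + (⅛)*(72722/93705) = -4 + 36361/374820 = -1462919/374820 ≈ -3.9030)
S(f, C) = C + f
93615/103566 + p/S(n(2), -45) = 93615/103566 - 1462919/(374820*(-45 - 24)) = 93615*(1/103566) - 1462919/374820/(-69) = 31205/34522 - 1462919/374820*(-1/69) = 31205/34522 + 1462919/25862580 = 428772349309/446413993380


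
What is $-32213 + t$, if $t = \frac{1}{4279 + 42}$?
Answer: $- \frac{139192372}{4321} \approx -32213.0$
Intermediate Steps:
$t = \frac{1}{4321} \approx 0.00023143$
$-32213 + t = -32213 + \frac{1}{4321} = - \frac{139192372}{4321}$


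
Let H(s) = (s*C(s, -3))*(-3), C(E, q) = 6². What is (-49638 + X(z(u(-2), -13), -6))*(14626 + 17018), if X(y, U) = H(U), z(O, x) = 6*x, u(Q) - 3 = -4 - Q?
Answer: -1550239560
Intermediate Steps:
C(E, q) = 36
u(Q) = -1 - Q (u(Q) = 3 + (-4 - Q) = -1 - Q)
H(s) = -108*s (H(s) = (s*36)*(-3) = (36*s)*(-3) = -108*s)
X(y, U) = -108*U
(-49638 + X(z(u(-2), -13), -6))*(14626 + 17018) = (-49638 - 108*(-6))*(14626 + 17018) = (-49638 + 648)*31644 = -48990*31644 = -1550239560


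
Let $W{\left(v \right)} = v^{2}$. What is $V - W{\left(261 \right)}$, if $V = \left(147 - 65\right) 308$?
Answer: $-42865$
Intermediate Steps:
$V = 25256$ ($V = 82 \cdot 308 = 25256$)
$V - W{\left(261 \right)} = 25256 - 261^{2} = 25256 - 68121 = -42865$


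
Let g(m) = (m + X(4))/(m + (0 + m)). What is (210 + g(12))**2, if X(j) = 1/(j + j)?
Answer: 1633533889/36864 ≈ 44312.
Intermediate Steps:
X(j) = 1/(2*j)
g(m) = (1/8 + m)/(2*m) (g(m) = (m + (1/2)/4)/(m + (0 + m)) = (m + (1/2)*(1/4))/(m + m) = (m + 1/8)/((2*m)) = (1/8 + m)*(1/(2*m)) = (1/8 + m)/(2*m))
(210 + g(12))**2 = (210 + (1/16)*(1 + 8*12)/12)**2 = (210 + (1/16)*(1/12)*(1 + 96))**2 = (210 + (1/16)*(1/12)*97)**2 = (210 + 97/192)**2 = (40417/192)**2 = 1633533889/36864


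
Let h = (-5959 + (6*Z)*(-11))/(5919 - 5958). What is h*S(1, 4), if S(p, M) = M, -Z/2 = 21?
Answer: 12748/39 ≈ 326.87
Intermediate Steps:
Z = -42 (Z = -2*21 = -42)
h = 3187/39 (h = (-5959 + (6*(-42))*(-11))/(5919 - 5958) = (-5959 - 252*(-11))/(-39) = (-5959 + 2772)*(-1/39) = -3187*(-1/39) = 3187/39 ≈ 81.718)
h*S(1, 4) = (3187/39)*4 = 12748/39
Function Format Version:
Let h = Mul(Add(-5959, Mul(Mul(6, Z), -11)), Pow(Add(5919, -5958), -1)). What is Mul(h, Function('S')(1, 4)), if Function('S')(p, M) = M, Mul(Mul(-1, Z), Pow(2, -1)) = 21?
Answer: Rational(12748, 39) ≈ 326.87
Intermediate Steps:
Z = -42 (Z = Mul(-2, 21) = -42)
h = Rational(3187, 39) (h = Mul(Add(-5959, Mul(Mul(6, -42), -11)), Pow(Add(5919, -5958), -1)) = Mul(Add(-5959, Mul(-252, -11)), Pow(-39, -1)) = Mul(Add(-5959, 2772), Rational(-1, 39)) = Mul(-3187, Rational(-1, 39)) = Rational(3187, 39) ≈ 81.718)
Mul(h, Function('S')(1, 4)) = Mul(Rational(3187, 39), 4) = Rational(12748, 39)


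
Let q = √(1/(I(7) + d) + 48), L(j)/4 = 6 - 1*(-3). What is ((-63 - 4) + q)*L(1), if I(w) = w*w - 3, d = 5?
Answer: -2412 + 12*√124899/17 ≈ -2162.5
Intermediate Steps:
I(w) = -3 + w² (I(w) = w² - 3 = -3 + w²)
L(j) = 36 (L(j) = 4*(6 - 1*(-3)) = 4*(6 + 3) = 4*9 = 36)
q = √124899/51 (q = √(1/((-3 + 7²) + 5) + 48) = √(1/((-3 + 49) + 5) + 48) = √(1/(46 + 5) + 48) = √(1/51 + 48) = √(2449/51) = √124899/51 ≈ 6.9296)
((-63 - 4) + q)*L(1) = ((-63 - 4) + √124899/51)*36 = (-67 + √124899/51)*36 = -2412 + 12*√124899/17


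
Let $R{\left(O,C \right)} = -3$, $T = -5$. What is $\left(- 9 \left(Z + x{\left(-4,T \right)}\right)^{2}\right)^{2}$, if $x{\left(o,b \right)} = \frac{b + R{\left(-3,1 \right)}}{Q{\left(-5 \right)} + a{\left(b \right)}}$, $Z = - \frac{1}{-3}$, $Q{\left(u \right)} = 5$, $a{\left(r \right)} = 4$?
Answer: $\frac{625}{81} \approx 7.716$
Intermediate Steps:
$Z = \frac{1}{3}$ ($Z = \left(-1\right) \left(- \frac{1}{3}\right) = \frac{1}{3} \approx 0.33333$)
$x{\left(o,b \right)} = - \frac{1}{3} + \frac{b}{9}$ ($x{\left(o,b \right)} = \frac{b - 3}{5 + 4} = \frac{-3 + b}{9} = \left(-3 + b\right) \frac{1}{9} = - \frac{1}{3} + \frac{b}{9}$)
$\left(- 9 \left(Z + x{\left(-4,T \right)}\right)^{2}\right)^{2} = \left(- 9 \left(\frac{1}{3} + \left(- \frac{1}{3} + \frac{1}{9} \left(-5\right)\right)\right)^{2}\right)^{2} = \left(- 9 \left(\frac{1}{3} - \frac{8}{9}\right)^{2}\right)^{2} = \left(- 9 \left(- \frac{5}{9}\right)^{2}\right)^{2} = \left(\left(-9\right) \frac{25}{81}\right)^{2} = \left(- \frac{25}{9}\right)^{2} = \frac{625}{81}$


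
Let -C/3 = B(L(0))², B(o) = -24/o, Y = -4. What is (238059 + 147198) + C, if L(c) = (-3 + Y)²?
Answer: 925000329/2401 ≈ 3.8526e+5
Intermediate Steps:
L(c) = 49 (L(c) = (-3 - 4)² = (-7)² = 49)
C = -1728/2401 (C = -3*(-24/49)² = -3*576/2401 = -1728/2401 ≈ -0.71970)
(238059 + 147198) + C = (238059 + 147198) - 1728/2401 = 385257 - 1728/2401 = 925000329/2401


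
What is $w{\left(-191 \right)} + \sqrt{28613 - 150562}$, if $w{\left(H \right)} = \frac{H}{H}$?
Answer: $1 + i \sqrt{121949} \approx 1.0 + 349.21 i$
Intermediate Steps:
$w{\left(H \right)} = 1$
$w{\left(-191 \right)} + \sqrt{28613 - 150562} = 1 + \sqrt{28613 - 150562} = 1 + \sqrt{-121949} = 1 + i \sqrt{121949}$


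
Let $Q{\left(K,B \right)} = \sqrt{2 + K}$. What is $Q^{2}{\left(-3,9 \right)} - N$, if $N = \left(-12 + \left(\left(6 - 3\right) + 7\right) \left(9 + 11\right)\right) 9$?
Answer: $-1693$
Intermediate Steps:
$N = 1692$ ($N = \left(-12 + \left(3 + 7\right) 20\right) 9 = \left(-12 + 10 \cdot 20\right) 9 = \left(-12 + 200\right) 9 = 188 \cdot 9 = 1692$)
$Q^{2}{\left(-3,9 \right)} - N = \left(\sqrt{2 - 3}\right)^{2} - 1692 = \left(\sqrt{-1}\right)^{2} - 1692 = i^{2} - 1692 = -1 - 1692 = -1693$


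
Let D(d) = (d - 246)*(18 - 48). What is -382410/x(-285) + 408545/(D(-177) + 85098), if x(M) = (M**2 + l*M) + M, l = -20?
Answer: -16656419/70602936 ≈ -0.23592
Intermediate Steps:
x(M) = M**2 - 19*M (x(M) = (M**2 - 20*M) + M = M**2 - 19*M)
D(d) = 7380 - 30*d (D(d) = (-246 + d)*(-30) = 7380 - 30*d)
-382410/x(-285) + 408545/(D(-177) + 85098) = -382410*(-1/(285*(-19 - 285))) + 408545/((7380 - 30*(-177)) + 85098) = -382410/((-285*(-304))) + 408545/((7380 + 5310) + 85098) = -382410/86640 + 408545/(12690 + 85098) = -382410*1/86640 + 408545/97788 = -12747/2888 + 408545*(1/97788) = -12747/2888 + 408545/97788 = -16656419/70602936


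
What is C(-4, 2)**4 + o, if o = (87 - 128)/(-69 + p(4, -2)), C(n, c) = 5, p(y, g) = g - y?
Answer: 46916/75 ≈ 625.55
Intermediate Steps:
o = 41/75 (o = (87 - 128)/(-69 + (-2 - 1*4)) = -41/(-69 + (-2 - 4)) = -41/(-69 - 6) = -41/(-75) = -41*(-1/75) = 41/75 ≈ 0.54667)
C(-4, 2)**4 + o = 5**4 + 41/75 = 625 + 41/75 = 46916/75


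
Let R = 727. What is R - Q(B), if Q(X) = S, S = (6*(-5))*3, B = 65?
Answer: 817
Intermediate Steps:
S = -90 (S = -30*3 = -90)
Q(X) = -90
R - Q(B) = 727 - 1*(-90) = 727 + 90 = 817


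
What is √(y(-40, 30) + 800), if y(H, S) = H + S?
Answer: √790 ≈ 28.107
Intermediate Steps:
√(y(-40, 30) + 800) = √((-40 + 30) + 800) = √(-10 + 800) = √790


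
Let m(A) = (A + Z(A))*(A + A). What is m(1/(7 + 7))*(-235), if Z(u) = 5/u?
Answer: -230535/98 ≈ -2352.4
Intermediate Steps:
m(A) = 2*A*(A + 5/A) (m(A) = (A + 5/A)*(A + A) = (A + 5/A)*(2*A) = 2*A*(A + 5/A))
m(1/(7 + 7))*(-235) = (10 + 2*(1/(7 + 7))²)*(-235) = (10 + 2*(1/14)²)*(-235) = (10 + 2*(1/196))*(-235) = (10 + 1/98)*(-235) = (981/98)*(-235) = -230535/98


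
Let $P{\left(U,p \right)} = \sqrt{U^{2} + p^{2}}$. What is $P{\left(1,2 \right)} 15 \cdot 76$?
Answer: $1140 \sqrt{5} \approx 2549.1$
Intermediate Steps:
$P{\left(1,2 \right)} 15 \cdot 76 = \sqrt{1^{2} + 2^{2}} \cdot 15 \cdot 76 = \sqrt{1 + 4} \cdot 15 \cdot 76 = \sqrt{5} \cdot 15 \cdot 76 = 15 \sqrt{5} \cdot 76 = 1140 \sqrt{5}$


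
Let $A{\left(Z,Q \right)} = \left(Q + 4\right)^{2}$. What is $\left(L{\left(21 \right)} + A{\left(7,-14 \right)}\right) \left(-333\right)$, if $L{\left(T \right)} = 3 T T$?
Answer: $-473859$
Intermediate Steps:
$A{\left(Z,Q \right)} = \left(4 + Q\right)^{2}$
$L{\left(T \right)} = 3 T^{2}$
$\left(L{\left(21 \right)} + A{\left(7,-14 \right)}\right) \left(-333\right) = \left(3 \cdot 21^{2} + \left(4 - 14\right)^{2}\right) \left(-333\right) = \left(3 \cdot 441 + \left(-10\right)^{2}\right) \left(-333\right) = \left(1323 + 100\right) \left(-333\right) = 1423 \left(-333\right) = -473859$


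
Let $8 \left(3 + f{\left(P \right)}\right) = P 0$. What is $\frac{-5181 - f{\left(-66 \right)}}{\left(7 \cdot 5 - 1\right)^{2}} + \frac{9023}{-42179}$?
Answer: $- \frac{114416725}{24379462} \approx -4.6932$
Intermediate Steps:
$f{\left(P \right)} = -3$ ($f{\left(P \right)} = -3 + \frac{P 0}{8} = -3 + \frac{1}{8} \cdot 0 = -3 + 0 = -3$)
$\frac{-5181 - f{\left(-66 \right)}}{\left(7 \cdot 5 - 1\right)^{2}} + \frac{9023}{-42179} = \frac{-5181 - -3}{\left(7 \cdot 5 - 1\right)^{2}} + \frac{9023}{-42179} = \frac{-5181 + 3}{\left(35 - 1\right)^{2}} + 9023 \left(- \frac{1}{42179}\right) = - \frac{5178}{34^{2}} - \frac{9023}{42179} = - \frac{5178}{1156} - \frac{9023}{42179} = \left(-5178\right) \frac{1}{1156} - \frac{9023}{42179} = - \frac{2589}{578} - \frac{9023}{42179} = - \frac{114416725}{24379462}$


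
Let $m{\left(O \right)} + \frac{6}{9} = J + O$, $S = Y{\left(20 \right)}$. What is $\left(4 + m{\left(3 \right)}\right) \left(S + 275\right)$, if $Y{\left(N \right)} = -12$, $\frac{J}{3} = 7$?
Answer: $\frac{21566}{3} \approx 7188.7$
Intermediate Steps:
$J = 21$ ($J = 3 \cdot 7 = 21$)
$S = -12$
$m{\left(O \right)} = \frac{61}{3} + O$ ($m{\left(O \right)} = - \frac{2}{3} + \left(21 + O\right) = \frac{61}{3} + O$)
$\left(4 + m{\left(3 \right)}\right) \left(S + 275\right) = \left(4 + \left(\frac{61}{3} + 3\right)\right) \left(-12 + 275\right) = \left(4 + \frac{70}{3}\right) 263 = \frac{82}{3} \cdot 263 = \frac{21566}{3}$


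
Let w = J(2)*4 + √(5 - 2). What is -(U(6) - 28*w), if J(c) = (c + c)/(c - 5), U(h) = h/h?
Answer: -451/3 + 28*√3 ≈ -101.84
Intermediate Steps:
U(h) = 1
J(c) = 2*c/(-5 + c) (J(c) = (2*c)/(-5 + c) = 2*c/(-5 + c))
w = -16/3 + √3 (w = (2*2/(-5 + 2))*4 + √(5 - 2) = (2*2/(-3))*4 + √3 = (2*2*(-⅓))*4 + √3 = -4/3*4 + √3 = -16/3 + √3 ≈ -3.6013)
-(U(6) - 28*w) = -(1 - 28*(-16/3 + √3)) = -(1 + (448/3 - 28*√3)) = -(451/3 - 28*√3) = -451/3 + 28*√3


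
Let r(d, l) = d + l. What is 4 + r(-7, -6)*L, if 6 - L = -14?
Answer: -256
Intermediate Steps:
L = 20 (L = 6 - 1*(-14) = 6 + 14 = 20)
4 + r(-7, -6)*L = 4 + (-7 - 6)*20 = 4 - 13*20 = 4 - 260 = -256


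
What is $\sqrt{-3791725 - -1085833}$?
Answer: $2 i \sqrt{676473} \approx 1645.0 i$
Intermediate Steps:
$\sqrt{-3791725 - -1085833} = \sqrt{-3791725 + \left(-439554 + 1525387\right)} = \sqrt{-3791725 + 1085833} = \sqrt{-2705892} = 2 i \sqrt{676473}$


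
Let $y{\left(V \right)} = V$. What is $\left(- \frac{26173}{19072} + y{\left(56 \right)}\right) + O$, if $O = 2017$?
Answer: $\frac{39510083}{19072} \approx 2071.6$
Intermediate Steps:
$\left(- \frac{26173}{19072} + y{\left(56 \right)}\right) + O = \left(- \frac{26173}{19072} + 56\right) + 2017 = \frac{1041859}{19072} + 2017 = \frac{39510083}{19072}$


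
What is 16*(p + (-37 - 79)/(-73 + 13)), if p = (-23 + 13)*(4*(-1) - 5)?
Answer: 22064/15 ≈ 1470.9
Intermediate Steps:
p = 90 (p = -10*(-4 - 5) = -10*(-9) = 90)
16*(p + (-37 - 79)/(-73 + 13)) = 16*(90 + (-37 - 79)/(-73 + 13)) = 16*(90 - 116/(-60)) = 16*(90 - 116*(-1/60)) = 16*(90 + 29/15) = 16*(1379/15) = 22064/15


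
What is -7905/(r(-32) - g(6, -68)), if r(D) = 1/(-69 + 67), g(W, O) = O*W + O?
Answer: -5270/317 ≈ -16.625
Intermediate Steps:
g(W, O) = O + O*W
r(D) = -1/2 (r(D) = 1/(-2) = -1/2)
-7905/(r(-32) - g(6, -68)) = -7905/(-1/2 - (-68)*(1 + 6)) = -7905/(-1/2 - (-68)*7) = -7905/(-1/2 - 1*(-476)) = -7905/(-1/2 + 476) = -7905/951/2 = -7905*2/951 = -5270/317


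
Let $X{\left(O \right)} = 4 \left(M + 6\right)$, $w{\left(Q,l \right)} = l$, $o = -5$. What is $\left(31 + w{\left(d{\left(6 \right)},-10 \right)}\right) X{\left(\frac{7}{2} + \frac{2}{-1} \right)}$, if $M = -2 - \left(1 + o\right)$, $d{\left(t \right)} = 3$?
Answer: $672$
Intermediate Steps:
$M = 2$ ($M = -2 - \left(1 - 5\right) = -2 - -4 = -2 + 4 = 2$)
$X{\left(O \right)} = 32$ ($X{\left(O \right)} = 4 \left(2 + 6\right) = 4 \cdot 8 = 32$)
$\left(31 + w{\left(d{\left(6 \right)},-10 \right)}\right) X{\left(\frac{7}{2} + \frac{2}{-1} \right)} = \left(31 - 10\right) 32 = 21 \cdot 32 = 672$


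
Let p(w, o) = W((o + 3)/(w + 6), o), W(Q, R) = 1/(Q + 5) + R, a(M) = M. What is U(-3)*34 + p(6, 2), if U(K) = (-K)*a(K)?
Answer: -19748/65 ≈ -303.82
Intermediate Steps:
W(Q, R) = R + 1/(5 + Q) (W(Q, R) = 1/(5 + Q) + R = R + 1/(5 + Q))
p(w, o) = (1 + 5*o + o*(3 + o)/(6 + w))/(5 + (3 + o)/(6 + w)) (p(w, o) = (1 + 5*o + ((o + 3)/(w + 6))*o)/(5 + (o + 3)/(w + 6)) = (1 + 5*o + ((3 + o)/(6 + w))*o)/(5 + (3 + o)/(6 + w)) = (1 + 5*o + o*(3 + o)/(6 + w))/(5 + (3 + o)/(6 + w)))
U(K) = -K**2 (U(K) = (-K)*K = -K**2)
U(-3)*34 + p(6, 2) = -1*(-3)**2*34 + (2*(3 + 2) + (1 + 5*2)*(6 + 6))/(33 + 2 + 5*6) = -1*9*34 + (2*5 + (1 + 10)*12)/(33 + 2 + 30) = -9*34 + (10 + 11*12)/65 = -306 + (10 + 132)/65 = -306 + (1/65)*142 = -306 + 142/65 = -19748/65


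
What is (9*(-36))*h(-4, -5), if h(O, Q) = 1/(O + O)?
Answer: 81/2 ≈ 40.500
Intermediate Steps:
h(O, Q) = 1/(2*O)
(9*(-36))*h(-4, -5) = (9*(-36))*((1/2)/(-4)) = -162*(-1)/4 = -324*(-1/8) = 81/2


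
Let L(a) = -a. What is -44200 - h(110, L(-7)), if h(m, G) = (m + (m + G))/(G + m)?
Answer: -5171627/117 ≈ -44202.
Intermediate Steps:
h(m, G) = (G + 2*m)/(G + m) (h(m, G) = (m + (G + m))/(G + m) = (G + 2*m)/(G + m))
-44200 - h(110, L(-7)) = -44200 - (-1*(-7) + 2*110)/(-1*(-7) + 110) = -44200 - (7 + 220)/(7 + 110) = -44200 - 227/117 = -5171627/117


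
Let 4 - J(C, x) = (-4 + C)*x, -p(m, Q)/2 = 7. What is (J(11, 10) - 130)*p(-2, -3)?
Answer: 2744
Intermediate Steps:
p(m, Q) = -14 (p(m, Q) = -2*7 = -14)
J(C, x) = 4 - x*(-4 + C) (J(C, x) = 4 - (-4 + C)*x = 4 - x*(-4 + C))
(J(11, 10) - 130)*p(-2, -3) = ((4 + 4*10 - 1*11*10) - 130)*(-14) = ((4 + 40 - 110) - 130)*(-14) = (-66 - 130)*(-14) = -196*(-14) = 2744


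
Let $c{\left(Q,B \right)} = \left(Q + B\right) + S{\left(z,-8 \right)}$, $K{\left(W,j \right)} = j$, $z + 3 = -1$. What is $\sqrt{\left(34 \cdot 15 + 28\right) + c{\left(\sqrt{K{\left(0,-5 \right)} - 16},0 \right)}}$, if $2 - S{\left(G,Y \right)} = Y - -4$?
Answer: $\sqrt{544 + i \sqrt{21}} \approx 23.324 + 0.09824 i$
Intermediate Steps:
$z = -4$ ($z = -3 - 1 = -4$)
$S{\left(G,Y \right)} = -2 - Y$ ($S{\left(G,Y \right)} = 2 - \left(Y - -4\right) = 2 - \left(Y + 4\right) = 2 - \left(4 + Y\right) = -2 - Y$)
$c{\left(Q,B \right)} = 6 + B + Q$ ($c{\left(Q,B \right)} = \left(Q + B\right) - -6 = \left(B + Q\right) + \left(-2 + 8\right) = \left(B + Q\right) + 6 = 6 + B + Q$)
$\sqrt{\left(34 \cdot 15 + 28\right) + c{\left(\sqrt{K{\left(0,-5 \right)} - 16},0 \right)}} = \sqrt{\left(34 \cdot 15 + 28\right) + \left(6 + 0 + \sqrt{-5 - 16}\right)} = \sqrt{\left(510 + 28\right) + \left(6 + 0 + \sqrt{-21}\right)} = \sqrt{538 + \left(6 + 0 + i \sqrt{21}\right)} = \sqrt{538 + \left(6 + i \sqrt{21}\right)} = \sqrt{544 + i \sqrt{21}}$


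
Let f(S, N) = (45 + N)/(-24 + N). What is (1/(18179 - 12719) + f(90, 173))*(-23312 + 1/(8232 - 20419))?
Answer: -22546990725667/660974132 ≈ -34112.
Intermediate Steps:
f(S, N) = (45 + N)/(-24 + N)
(1/(18179 - 12719) + f(90, 173))*(-23312 + 1/(8232 - 20419)) = (1/(18179 - 12719) + (45 + 173)/(-24 + 173))*(-23312 + 1/(8232 - 20419)) = (1/5460 + 218/149)*(-23312 + 1/(-12187)) = (1/5460 + (1/149)*218)*(-23312 - 1/12187) = (1/5460 + 218/149)*(-284103345/12187) = (1190429/813540)*(-284103345/12187) = -22546990725667/660974132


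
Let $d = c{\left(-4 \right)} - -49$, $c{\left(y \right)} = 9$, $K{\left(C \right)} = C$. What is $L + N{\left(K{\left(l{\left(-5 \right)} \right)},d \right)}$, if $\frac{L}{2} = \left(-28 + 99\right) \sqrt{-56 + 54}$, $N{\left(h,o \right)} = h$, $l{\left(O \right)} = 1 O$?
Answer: $-5 + 142 i \sqrt{2} \approx -5.0 + 200.82 i$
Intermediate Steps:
$l{\left(O \right)} = O$
$d = 58$ ($d = 9 - -49 = 9 + 49 = 58$)
$L = 142 i \sqrt{2}$ ($L = 2 \left(-28 + 99\right) \sqrt{-56 + 54} = 2 \cdot 71 \sqrt{-2} = 2 \cdot 71 i \sqrt{2} = 142 i \sqrt{2} \approx 200.82 i$)
$L + N{\left(K{\left(l{\left(-5 \right)} \right)},d \right)} = 142 i \sqrt{2} - 5 = -5 + 142 i \sqrt{2}$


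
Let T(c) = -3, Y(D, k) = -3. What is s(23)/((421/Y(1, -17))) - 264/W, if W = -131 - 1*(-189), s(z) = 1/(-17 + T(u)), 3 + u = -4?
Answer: -1111353/244180 ≈ -4.5514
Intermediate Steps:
u = -7 (u = -3 - 4 = -7)
s(z) = -1/20 (s(z) = 1/(-17 - 3) = 1/(-20) = -1/20)
W = 58 (W = -131 + 189 = 58)
s(23)/((421/Y(1, -17))) - 264/W = -1/(20*(421/(-3))) - 264/58 = -1/(20*(421*(-⅓))) - 264*1/58 = -1/(20*(-421/3)) - 132/29 = -1/20*(-3/421) - 132/29 = 3/8420 - 132/29 = -1111353/244180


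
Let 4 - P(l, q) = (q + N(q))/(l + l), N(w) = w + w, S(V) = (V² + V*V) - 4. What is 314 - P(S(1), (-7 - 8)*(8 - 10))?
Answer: 575/2 ≈ 287.50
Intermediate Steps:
S(V) = -4 + 2*V² (S(V) = (V² + V²) - 4 = 2*V² - 4 = -4 + 2*V²)
N(w) = 2*w
P(l, q) = 4 - 3*q/(2*l) (P(l, q) = 4 - (q + 2*q)/(l + l) = 4 - 3*q/(2*l))
314 - P(S(1), (-7 - 8)*(8 - 10)) = 314 - (4 - 3*(-7 - 8)*(8 - 10)/(2*(-4 + 2*1²))) = 314 - (4 - 3*(-15*(-2))/(2*(-4 + 2*1))) = 314 - (4 - 3/2*30/(-4 + 2)) = 314 - (4 - 3/2*30/(-2)) = 314 - (4 - 3/2*30*(-½)) = 314 - (4 + 45/2) = 314 - 1*53/2 = 314 - 53/2 = 575/2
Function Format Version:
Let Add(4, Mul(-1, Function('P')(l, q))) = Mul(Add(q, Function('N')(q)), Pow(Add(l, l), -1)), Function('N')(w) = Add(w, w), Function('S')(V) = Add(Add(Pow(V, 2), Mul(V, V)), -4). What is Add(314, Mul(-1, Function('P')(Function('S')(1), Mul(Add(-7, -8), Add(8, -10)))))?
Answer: Rational(575, 2) ≈ 287.50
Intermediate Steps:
Function('S')(V) = Add(-4, Mul(2, Pow(V, 2))) (Function('S')(V) = Add(Add(Pow(V, 2), Pow(V, 2)), -4) = Add(Mul(2, Pow(V, 2)), -4) = Add(-4, Mul(2, Pow(V, 2))))
Function('N')(w) = Mul(2, w)
Function('P')(l, q) = Add(4, Mul(Rational(-3, 2), q, Pow(l, -1))) (Function('P')(l, q) = Add(4, Mul(-1, Mul(Add(q, Mul(2, q)), Pow(Add(l, l), -1)))) = Add(4, Mul(-1, Mul(Mul(3, q), Pow(Mul(2, l), -1)))) = Add(4, Mul(-1, Mul(Mul(3, q), Mul(Rational(1, 2), Pow(l, -1))))) = Add(4, Mul(-1, Mul(Rational(3, 2), q, Pow(l, -1)))) = Add(4, Mul(Rational(-3, 2), q, Pow(l, -1))))
Add(314, Mul(-1, Function('P')(Function('S')(1), Mul(Add(-7, -8), Add(8, -10))))) = Add(314, Mul(-1, Add(4, Mul(Rational(-3, 2), Mul(Add(-7, -8), Add(8, -10)), Pow(Add(-4, Mul(2, Pow(1, 2))), -1))))) = Add(314, Mul(-1, Add(4, Mul(Rational(-3, 2), Mul(-15, -2), Pow(Add(-4, Mul(2, 1)), -1))))) = Add(314, Mul(-1, Add(4, Mul(Rational(-3, 2), 30, Pow(Add(-4, 2), -1))))) = Add(314, Mul(-1, Add(4, Mul(Rational(-3, 2), 30, Pow(-2, -1))))) = Add(314, Mul(-1, Add(4, Mul(Rational(-3, 2), 30, Rational(-1, 2))))) = Add(314, Mul(-1, Add(4, Rational(45, 2)))) = Add(314, Mul(-1, Rational(53, 2))) = Add(314, Rational(-53, 2)) = Rational(575, 2)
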